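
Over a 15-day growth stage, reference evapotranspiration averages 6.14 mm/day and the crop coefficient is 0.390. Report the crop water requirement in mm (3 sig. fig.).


Approach: apply the crop water requirement relation, CWR = ET0 * Kc * days.
CWR = 6.14 * 0.390 * 15 = 35.9 mm
Therefore the crop water requirement = 35.9 mm.


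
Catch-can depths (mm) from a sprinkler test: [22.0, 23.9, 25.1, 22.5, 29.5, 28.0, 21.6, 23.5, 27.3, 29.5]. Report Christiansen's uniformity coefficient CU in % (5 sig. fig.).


Approach: apply Christiansen's uniformity coefficient, CU = (1 - mean_abs_deviation/mean)*100.
mean = 25.29000 mm
mean |d_i - mean| = 2.628000 mm
CU = (1 - 2.628000/25.29000)*100 = 89.609 %
Therefore Christiansen's uniformity coefficient CU = 89.609 %.


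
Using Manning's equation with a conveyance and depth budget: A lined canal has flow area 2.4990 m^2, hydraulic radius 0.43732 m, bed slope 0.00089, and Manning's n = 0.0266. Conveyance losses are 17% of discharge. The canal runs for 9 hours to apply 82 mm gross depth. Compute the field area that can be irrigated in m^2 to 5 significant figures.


Approach: apply Manning's equation with a conveyance and depth budget, Q = (1/n)*A*R^(2/3)*S^(1/2); Q_field = Q*(1-loss); Area = Q_field*t/(d/1000).
Step 1 — canal discharge (Manning's equation):
  Q = (1/0.0266) * 2.4990 * 0.43732^(2/3) * 0.00089^(1/2) = 1.614777 m^3/s
Step 2 — delivered flow: Q_field = 1.614777*(1 - 17/100) = 1.340265 m^3/s
Step 3 — volume delivered: V = 1.340265 * 9*3600 = 43424.58 m^3
Step 4 — area served: A = V / (depth/1000) = 43424.58 / 0.082 = 529570 m^2
Therefore the field area that can be irrigated = 529570 m^2.


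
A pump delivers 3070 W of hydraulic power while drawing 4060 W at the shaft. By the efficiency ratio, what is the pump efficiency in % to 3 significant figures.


Approach: apply the efficiency ratio, eta = (P_out/P_in)*100.
eta = (3070 / 4060) * 100 = 75.6 %
Therefore the pump efficiency = 75.6 %.


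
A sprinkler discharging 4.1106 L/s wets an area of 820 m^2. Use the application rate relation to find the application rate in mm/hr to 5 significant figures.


Approach: apply the application rate relation, rate = (Q/A)*3600.
rate = (4.1106 / 820) * 3600 = 18.047 mm/hr
Therefore the application rate = 18.047 mm/hr.


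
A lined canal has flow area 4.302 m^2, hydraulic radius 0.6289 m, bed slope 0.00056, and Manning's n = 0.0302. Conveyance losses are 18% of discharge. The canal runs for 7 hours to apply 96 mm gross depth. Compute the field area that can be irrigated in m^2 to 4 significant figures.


Approach: apply Manning's equation with a conveyance and depth budget, Q = (1/n)*A*R^(2/3)*S^(1/2); Q_field = Q*(1-loss); Area = Q_field*t/(d/1000).
Step 1 — canal discharge (Manning's equation):
  Q = (1/0.0302) * 4.302 * 0.6289^(2/3) * 0.00056^(1/2) = 2.47445 m^3/s
Step 2 — delivered flow: Q_field = 2.47445*(1 - 18/100) = 2.02905 m^3/s
Step 3 — volume delivered: V = 2.02905 * 7*3600 = 51132.0 m^3
Step 4 — area served: A = V / (depth/1000) = 51132.0 / 0.096 = 532600 m^2
Therefore the field area that can be irrigated = 532600 m^2.


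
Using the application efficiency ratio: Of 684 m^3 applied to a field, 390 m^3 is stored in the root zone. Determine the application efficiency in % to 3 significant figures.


Approach: apply the application efficiency ratio, Ea = (stored/applied)*100.
Ea = (390/684)*100 = 57.0 %
Therefore the application efficiency = 57.0 %.


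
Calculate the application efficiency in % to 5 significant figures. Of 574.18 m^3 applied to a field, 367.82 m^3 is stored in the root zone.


Approach: apply the application efficiency ratio, Ea = (stored/applied)*100.
Ea = (367.82/574.18)*100 = 64.060 %
Therefore the application efficiency = 64.060 %.


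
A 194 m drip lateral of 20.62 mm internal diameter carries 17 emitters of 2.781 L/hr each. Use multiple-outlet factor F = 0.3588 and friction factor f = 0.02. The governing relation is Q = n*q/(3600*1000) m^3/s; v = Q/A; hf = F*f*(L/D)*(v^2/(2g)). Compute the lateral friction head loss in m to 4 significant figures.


Q = 17*2.781/(3600*1000) = 1.31325e-05 m^3/s
A = pi*(20.62e-3/2)^2 = 3.33939e-04 m^2, so v = Q/A = 0.0393260 m/s
hf = 0.3588*0.02*(194/0.02062)*(0.0393260^2/(2*9.81)) = 0.005322 m
Therefore the lateral friction head loss = 0.005322 m.


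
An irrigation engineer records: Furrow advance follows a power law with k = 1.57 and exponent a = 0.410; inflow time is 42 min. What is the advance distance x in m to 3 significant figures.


Approach: apply the power-law advance function, x = k*t^a.
x = 1.57 * 42^0.410 = 7.27 m
Therefore the advance distance x = 7.27 m.


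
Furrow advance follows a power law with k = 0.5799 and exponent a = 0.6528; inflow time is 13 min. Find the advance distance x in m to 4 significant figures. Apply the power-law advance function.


Approach: apply the power-law advance function, x = k*t^a.
x = 0.5799 * 13^0.6528 = 3.094 m
Therefore the advance distance x = 3.094 m.


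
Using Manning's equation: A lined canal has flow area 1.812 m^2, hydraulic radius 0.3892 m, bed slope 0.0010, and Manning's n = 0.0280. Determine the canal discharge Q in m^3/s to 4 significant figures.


Approach: apply Manning's equation, Q = (1/n)*A*R^(2/3)*S^(1/2).
Q = (1/0.0280) * 1.812 * 0.3892^(2/3) * 0.0010^(1/2) = 1.091 m^3/s
Therefore the canal discharge Q = 1.091 m^3/s.


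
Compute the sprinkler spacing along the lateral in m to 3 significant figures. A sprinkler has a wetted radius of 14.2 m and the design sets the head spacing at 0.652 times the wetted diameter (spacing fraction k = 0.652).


Approach: apply the sprinkler spacing rule (spacing as a fraction of wetted diameter), S = k*(2*R).
S = 0.652 * (2 * 14.2) = 18.5 m
Therefore the sprinkler spacing along the lateral = 18.5 m.


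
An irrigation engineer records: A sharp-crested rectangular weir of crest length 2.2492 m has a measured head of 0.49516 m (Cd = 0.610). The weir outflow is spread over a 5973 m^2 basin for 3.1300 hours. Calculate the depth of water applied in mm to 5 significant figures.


Approach: apply the rectangular weir equation with a volume-to-depth conversion, Q = (2/3)*Cd*L*sqrt(2g)*H^1.5; d = Q*t/A * 1000.
Step 1 — weir discharge:
  Q = (2/3)*0.610*2.2492*sqrt(2*9.81)*0.49516^1.5 = 1.411674 m^3/s
Step 2 — volume: V = 1.411674 * 3.1300*3600 = 15906.75 m^3
Step 3 — depth: d = V/A * 1000 = 15906.75/5973 * 1000 = 2663.1 mm
Therefore the depth of water applied = 2663.1 mm.


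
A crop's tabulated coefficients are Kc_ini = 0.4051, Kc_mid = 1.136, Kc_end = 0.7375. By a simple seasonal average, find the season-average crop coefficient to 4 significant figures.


Approach: apply a simple seasonal average, Kc_avg = (Kc_ini + Kc_mid + Kc_end)/3.
Kc_avg = (0.4051 + 1.136 + 0.7375)/3 = 0.7595
Therefore the season-average crop coefficient = 0.7595.


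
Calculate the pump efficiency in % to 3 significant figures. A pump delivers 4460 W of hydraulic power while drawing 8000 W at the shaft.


Approach: apply the efficiency ratio, eta = (P_out/P_in)*100.
eta = (4460 / 8000) * 100 = 55.8 %
Therefore the pump efficiency = 55.8 %.


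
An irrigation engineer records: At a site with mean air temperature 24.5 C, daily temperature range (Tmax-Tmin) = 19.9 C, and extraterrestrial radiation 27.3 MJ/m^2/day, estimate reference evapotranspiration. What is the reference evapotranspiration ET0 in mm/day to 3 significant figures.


Approach: apply the Hargreaves-Samani method, ET0 = 0.0023*(Tmean+17.8)*sqrt(Tmax-Tmin)*0.408*Ra.
ET0 = 0.0023*(24.5+17.8)*sqrt(19.9)*0.408*27.3 = 4.83 mm/day
Therefore the reference evapotranspiration ET0 = 4.83 mm/day.


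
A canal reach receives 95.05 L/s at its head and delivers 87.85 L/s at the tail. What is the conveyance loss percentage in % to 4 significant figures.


Approach: apply the conveyance loss ratio, loss% = ((Q_head - Q_tail)/Q_head)*100.
loss = ((95.05 - 87.85)/95.05)*100 = 7.575 %
Therefore the conveyance loss percentage = 7.575 %.


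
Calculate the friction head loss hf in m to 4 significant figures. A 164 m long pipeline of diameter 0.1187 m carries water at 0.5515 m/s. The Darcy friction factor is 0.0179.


Approach: apply the Darcy-Weisbach equation, hf = f*(L/D)*(v^2/(2g)).
hf = 0.0179 * (164/0.1187) * (0.5515^2 / (2*9.81))
hf = 0.3834 m
Therefore the friction head loss hf = 0.3834 m.


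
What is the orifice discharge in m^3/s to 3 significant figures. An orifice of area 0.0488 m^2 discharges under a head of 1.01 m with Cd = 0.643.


Approach: apply the orifice equation, Q = Cd*A*sqrt(2*g*h).
Q = 0.643 * 0.0488 * sqrt(2*9.81*1.01) = 0.140 m^3/s
Therefore the orifice discharge = 0.140 m^3/s.


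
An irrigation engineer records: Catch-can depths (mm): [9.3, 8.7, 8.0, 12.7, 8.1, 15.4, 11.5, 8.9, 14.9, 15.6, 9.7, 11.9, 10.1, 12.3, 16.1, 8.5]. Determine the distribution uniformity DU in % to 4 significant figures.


Approach: apply the low-quarter distribution uniformity, DU = (mean of lowest quarter of readings / overall mean)*100.
sorted lowest 4 of 16: [8.0, 8.1, 8.5, 8.7] -> mean = 8.32500 mm
overall mean = 11.3562 mm
DU = (8.32500/11.3562)*100 = 73.31 %
Therefore the distribution uniformity DU = 73.31 %.


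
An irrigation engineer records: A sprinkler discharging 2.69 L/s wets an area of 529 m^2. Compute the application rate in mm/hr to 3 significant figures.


Approach: apply the application rate relation, rate = (Q/A)*3600.
rate = (2.69 / 529) * 3600 = 18.3 mm/hr
Therefore the application rate = 18.3 mm/hr.


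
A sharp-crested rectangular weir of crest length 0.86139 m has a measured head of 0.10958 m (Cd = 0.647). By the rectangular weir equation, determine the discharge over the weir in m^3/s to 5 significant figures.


Approach: apply the rectangular weir equation, Q = (2/3)*Cd*L*sqrt(2g)*H^1.5.
Q = (2/3)*0.647*0.86139*sqrt(2*9.81)*0.10958^1.5 = 0.059698 m^3/s
Therefore the discharge over the weir = 0.059698 m^3/s.


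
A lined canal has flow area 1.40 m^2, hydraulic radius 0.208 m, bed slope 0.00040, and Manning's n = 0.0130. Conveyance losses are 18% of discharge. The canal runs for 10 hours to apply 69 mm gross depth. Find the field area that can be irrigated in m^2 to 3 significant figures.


Approach: apply Manning's equation with a conveyance and depth budget, Q = (1/n)*A*R^(2/3)*S^(1/2); Q_field = Q*(1-loss); Area = Q_field*t/(d/1000).
Step 1 — canal discharge (Manning's equation):
  Q = (1/0.0130) * 1.40 * 0.208^(2/3) * 0.00040^(1/2) = 0.75612 m^3/s
Step 2 — delivered flow: Q_field = 0.75612*(1 - 18/100) = 0.62002 m^3/s
Step 3 — volume delivered: V = 0.62002 * 10*3600 = 22321 m^3
Step 4 — area served: A = V / (depth/1000) = 22321 / 0.069 = 323000 m^2
Therefore the field area that can be irrigated = 323000 m^2.


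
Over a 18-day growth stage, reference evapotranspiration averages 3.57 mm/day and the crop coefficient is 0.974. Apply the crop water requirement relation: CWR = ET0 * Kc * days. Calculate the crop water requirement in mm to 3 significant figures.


CWR = 3.57 * 0.974 * 18 = 62.6 mm
Therefore the crop water requirement = 62.6 mm.


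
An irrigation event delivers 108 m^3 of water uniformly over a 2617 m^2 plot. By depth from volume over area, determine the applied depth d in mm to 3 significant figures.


Approach: apply depth from volume over area, d = (V/A)*1000.
d = (108 / 2617) * 1000 = 41.3 mm
Therefore the applied depth d = 41.3 mm.


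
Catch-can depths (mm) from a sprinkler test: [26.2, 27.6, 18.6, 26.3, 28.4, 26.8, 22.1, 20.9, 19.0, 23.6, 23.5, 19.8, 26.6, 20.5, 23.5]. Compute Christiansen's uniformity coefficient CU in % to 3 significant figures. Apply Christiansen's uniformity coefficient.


Approach: apply Christiansen's uniformity coefficient, CU = (1 - mean_abs_deviation/mean)*100.
mean = 23.560 mm
mean |d_i - mean| = 2.7440 mm
CU = (1 - 2.7440/23.560)*100 = 88.4 %
Therefore Christiansen's uniformity coefficient CU = 88.4 %.


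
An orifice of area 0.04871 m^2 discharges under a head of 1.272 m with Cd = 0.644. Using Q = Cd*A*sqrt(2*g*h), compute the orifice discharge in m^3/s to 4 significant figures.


Q = 0.644 * 0.04871 * sqrt(2*9.81*1.272) = 0.1567 m^3/s
Therefore the orifice discharge = 0.1567 m^3/s.


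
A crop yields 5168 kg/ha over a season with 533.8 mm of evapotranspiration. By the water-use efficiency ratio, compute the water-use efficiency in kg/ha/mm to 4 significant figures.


Approach: apply the water-use efficiency ratio, WUE = yield/ET.
WUE = 5168 / 533.8 = 9.682 kg/ha/mm
Therefore the water-use efficiency = 9.682 kg/ha/mm.


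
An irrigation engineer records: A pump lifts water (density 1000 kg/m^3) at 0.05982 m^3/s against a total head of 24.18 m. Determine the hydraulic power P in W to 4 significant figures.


Approach: apply the hydraulic power relation, P = rho*g*Q*H.
P = 1000 * 9.81 * 0.05982 * 24.18 = 14190 W
Therefore the hydraulic power P = 14190 W.


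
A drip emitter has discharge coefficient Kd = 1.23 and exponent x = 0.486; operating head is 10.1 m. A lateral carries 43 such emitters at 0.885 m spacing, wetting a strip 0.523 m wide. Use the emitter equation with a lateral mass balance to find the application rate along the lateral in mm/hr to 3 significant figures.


Approach: apply the emitter equation with a lateral mass balance, q = Kd*h^x; Q = n*q; rate = Q/(n*spacing*width).
Step 1 — single emitter flow (q = Kd*h^x):
  q = 1.23 * 10.1^0.486 = 3.7845 L/hr
Step 2 — total lateral flow: Q = 43 * 3.7845 = 162.73 L/hr
Step 3 — wetted area: A = 43 * 0.885 * 0.523 = 19.903 m^2
Step 4 — application rate: Q/A = 162.73/19.903 = 8.18 mm/hr
Therefore the application rate along the lateral = 8.18 mm/hr.


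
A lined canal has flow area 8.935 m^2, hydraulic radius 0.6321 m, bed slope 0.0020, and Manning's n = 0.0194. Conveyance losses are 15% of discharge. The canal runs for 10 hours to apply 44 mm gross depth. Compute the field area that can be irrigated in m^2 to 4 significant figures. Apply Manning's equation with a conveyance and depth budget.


Approach: apply Manning's equation with a conveyance and depth budget, Q = (1/n)*A*R^(2/3)*S^(1/2); Q_field = Q*(1-loss); Area = Q_field*t/(d/1000).
Step 1 — canal discharge (Manning's equation):
  Q = (1/0.0194) * 8.935 * 0.6321^(2/3) * 0.0020^(1/2) = 15.1704 m^3/s
Step 2 — delivered flow: Q_field = 15.1704*(1 - 15/100) = 12.8949 m^3/s
Step 3 — volume delivered: V = 12.8949 * 10*3600 = 464216 m^3
Step 4 — area served: A = V / (depth/1000) = 464216 / 0.044 = 10550000 m^2
Therefore the field area that can be irrigated = 10550000 m^2.


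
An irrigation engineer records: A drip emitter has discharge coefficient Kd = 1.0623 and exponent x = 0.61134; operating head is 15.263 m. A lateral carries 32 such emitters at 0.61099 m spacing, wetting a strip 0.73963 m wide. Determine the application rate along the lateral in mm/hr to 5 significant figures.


Approach: apply the emitter equation with a lateral mass balance, q = Kd*h^x; Q = n*q; rate = Q/(n*spacing*width).
Step 1 — single emitter flow (q = Kd*h^x):
  q = 1.0623 * 15.263^0.61134 = 5.621518 L/hr
Step 2 — total lateral flow: Q = 32 * 5.621518 = 179.8886 L/hr
Step 3 — wetted area: A = 32 * 0.61099 * 0.73963 = 14.46101 m^2
Step 4 — application rate: Q/A = 179.8886/14.46101 = 12.440 mm/hr
Therefore the application rate along the lateral = 12.440 mm/hr.


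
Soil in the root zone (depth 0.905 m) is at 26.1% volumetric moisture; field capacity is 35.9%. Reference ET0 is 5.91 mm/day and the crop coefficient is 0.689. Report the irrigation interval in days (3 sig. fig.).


Approach: apply soil-water budget scheduling, SMD = (FC-theta)/100*depth*1000; ETc = ET0*Kc; interval = SMD/ETc.
Step 1 — soil moisture deficit:
  SMD = (35.9 - 26.1)/100 * 0.905 * 1000 = 88.690 mm
Step 2 — daily crop ET (ETc = ET0*Kc):
  ETc = 5.91 * 0.689 = 4.0720 mm/day
Step 3 — irrigation interval (SMD/ETc):
  interval = 88.690 / 4.0720 = 21.8 days
Therefore the irrigation interval = 21.8 days.


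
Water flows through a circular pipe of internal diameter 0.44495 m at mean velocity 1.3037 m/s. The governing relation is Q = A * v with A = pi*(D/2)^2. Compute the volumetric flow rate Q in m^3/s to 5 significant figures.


A = pi*(0.44495/2)^2 = 0.1554935 m^2
Q = 0.1554935 * 1.3037 = 0.20272 m^3/s
Therefore the volumetric flow rate Q = 0.20272 m^3/s.


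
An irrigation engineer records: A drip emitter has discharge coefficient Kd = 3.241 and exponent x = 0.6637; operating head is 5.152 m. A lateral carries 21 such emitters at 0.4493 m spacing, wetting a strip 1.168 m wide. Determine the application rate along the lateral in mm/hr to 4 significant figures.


Approach: apply the emitter equation with a lateral mass balance, q = Kd*h^x; Q = n*q; rate = Q/(n*spacing*width).
Step 1 — single emitter flow (q = Kd*h^x):
  q = 3.241 * 5.152^0.6637 = 9.62094 L/hr
Step 2 — total lateral flow: Q = 21 * 9.62094 = 202.040 L/hr
Step 3 — wetted area: A = 21 * 0.4493 * 1.168 = 11.0204 m^2
Step 4 — application rate: Q/A = 202.040/11.0204 = 18.33 mm/hr
Therefore the application rate along the lateral = 18.33 mm/hr.


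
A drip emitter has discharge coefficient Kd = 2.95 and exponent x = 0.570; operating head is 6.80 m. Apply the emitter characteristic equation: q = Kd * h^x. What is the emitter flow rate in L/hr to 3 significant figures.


q = 2.95 * 6.80^0.570 = 8.80 L/hr
Therefore the emitter flow rate = 8.80 L/hr.


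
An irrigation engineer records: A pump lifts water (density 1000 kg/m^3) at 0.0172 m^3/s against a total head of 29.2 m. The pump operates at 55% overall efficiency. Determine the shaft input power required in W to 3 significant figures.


Approach: apply hydraulic power then efficiency conversion, P = rho*g*Q*H; P_in = P/eta.
Step 1 — hydraulic power (P = rho*g*Q*H):
  P = 1000 * 9.81 * 0.0172 * 29.2 = 4927.0 W
Step 2 — input power: P_in = P/eta = 4927.0 / 0.55 = 8960 W
Therefore the shaft input power required = 8960 W.


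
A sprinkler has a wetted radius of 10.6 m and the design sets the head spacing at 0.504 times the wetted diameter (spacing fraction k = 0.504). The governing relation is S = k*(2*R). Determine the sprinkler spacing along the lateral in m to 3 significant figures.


S = 0.504 * (2 * 10.6) = 10.7 m
Therefore the sprinkler spacing along the lateral = 10.7 m.


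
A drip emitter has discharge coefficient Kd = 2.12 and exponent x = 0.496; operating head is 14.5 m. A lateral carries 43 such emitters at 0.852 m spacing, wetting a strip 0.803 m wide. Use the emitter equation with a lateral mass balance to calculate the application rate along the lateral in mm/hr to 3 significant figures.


Approach: apply the emitter equation with a lateral mass balance, q = Kd*h^x; Q = n*q; rate = Q/(n*spacing*width).
Step 1 — single emitter flow (q = Kd*h^x):
  q = 2.12 * 14.5^0.496 = 7.9868 L/hr
Step 2 — total lateral flow: Q = 43 * 7.9868 = 343.43 L/hr
Step 3 — wetted area: A = 43 * 0.852 * 0.803 = 29.419 m^2
Step 4 — application rate: Q/A = 343.43/29.419 = 11.7 mm/hr
Therefore the application rate along the lateral = 11.7 mm/hr.


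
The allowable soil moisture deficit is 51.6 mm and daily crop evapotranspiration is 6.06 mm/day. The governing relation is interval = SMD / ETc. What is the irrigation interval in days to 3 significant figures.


interval = 51.6 / 6.06 = 8.51 days
Therefore the irrigation interval = 8.51 days.


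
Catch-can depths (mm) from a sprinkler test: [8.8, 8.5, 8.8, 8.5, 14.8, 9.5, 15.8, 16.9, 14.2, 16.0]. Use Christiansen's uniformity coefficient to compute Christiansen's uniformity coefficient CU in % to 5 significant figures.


Approach: apply Christiansen's uniformity coefficient, CU = (1 - mean_abs_deviation/mean)*100.
mean = 12.18000 mm
mean |d_i - mean| = 3.360000 mm
CU = (1 - 3.360000/12.18000)*100 = 72.414 %
Therefore Christiansen's uniformity coefficient CU = 72.414 %.


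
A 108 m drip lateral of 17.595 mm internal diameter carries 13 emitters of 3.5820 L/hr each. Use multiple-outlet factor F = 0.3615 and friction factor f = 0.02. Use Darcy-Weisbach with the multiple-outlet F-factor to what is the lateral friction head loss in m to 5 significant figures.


Approach: apply Darcy-Weisbach with the multiple-outlet F-factor, Q = n*q/(3600*1000) m^3/s; v = Q/A; hf = F*f*(L/D)*(v^2/(2g)).
Q = 13*3.5820/(3600*1000) = 1.293500e-05 m^3/s
A = pi*(17.595e-3/2)^2 = 2.431467e-04 m^2, so v = Q/A = 0.05319833 m/s
hf = 0.3615*0.02*(108/0.017595)*(0.05319833^2/(2*9.81)) = 0.0064013 m
Therefore the lateral friction head loss = 0.0064013 m.


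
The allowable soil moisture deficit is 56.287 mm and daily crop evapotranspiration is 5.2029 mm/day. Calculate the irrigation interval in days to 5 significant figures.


Approach: apply the irrigation interval relation, interval = SMD / ETc.
interval = 56.287 / 5.2029 = 10.818 days
Therefore the irrigation interval = 10.818 days.


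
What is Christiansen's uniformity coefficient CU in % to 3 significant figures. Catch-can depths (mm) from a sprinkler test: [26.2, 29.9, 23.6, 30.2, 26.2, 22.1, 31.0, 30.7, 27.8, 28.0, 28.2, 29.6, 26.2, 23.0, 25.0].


Approach: apply Christiansen's uniformity coefficient, CU = (1 - mean_abs_deviation/mean)*100.
mean = 27.180 mm
mean |d_i - mean| = 2.3947 mm
CU = (1 - 2.3947/27.180)*100 = 91.2 %
Therefore Christiansen's uniformity coefficient CU = 91.2 %.


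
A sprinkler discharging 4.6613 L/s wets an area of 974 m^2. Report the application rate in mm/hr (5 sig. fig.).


Approach: apply the application rate relation, rate = (Q/A)*3600.
rate = (4.6613 / 974) * 3600 = 17.229 mm/hr
Therefore the application rate = 17.229 mm/hr.


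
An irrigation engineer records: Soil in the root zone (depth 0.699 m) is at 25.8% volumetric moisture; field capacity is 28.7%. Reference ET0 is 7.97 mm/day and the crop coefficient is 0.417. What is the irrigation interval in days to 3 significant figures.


Approach: apply soil-water budget scheduling, SMD = (FC-theta)/100*depth*1000; ETc = ET0*Kc; interval = SMD/ETc.
Step 1 — soil moisture deficit:
  SMD = (28.7 - 25.8)/100 * 0.699 * 1000 = 20.271 mm
Step 2 — daily crop ET (ETc = ET0*Kc):
  ETc = 7.97 * 0.417 = 3.3235 mm/day
Step 3 — irrigation interval (SMD/ETc):
  interval = 20.271 / 3.3235 = 6.10 days
Therefore the irrigation interval = 6.10 days.


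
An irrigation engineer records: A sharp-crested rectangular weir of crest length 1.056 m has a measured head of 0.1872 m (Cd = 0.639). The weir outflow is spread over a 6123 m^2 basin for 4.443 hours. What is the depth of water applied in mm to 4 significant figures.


Approach: apply the rectangular weir equation with a volume-to-depth conversion, Q = (2/3)*Cd*L*sqrt(2g)*H^1.5; d = Q*t/A * 1000.
Step 1 — weir discharge:
  Q = (2/3)*0.639*1.056*sqrt(2*9.81)*0.1872^1.5 = 0.161392 m^3/s
Step 2 — volume: V = 0.161392 * 4.443*3600 = 2581.43 m^3
Step 3 — depth: d = V/A * 1000 = 2581.43/6123 * 1000 = 421.6 mm
Therefore the depth of water applied = 421.6 mm.


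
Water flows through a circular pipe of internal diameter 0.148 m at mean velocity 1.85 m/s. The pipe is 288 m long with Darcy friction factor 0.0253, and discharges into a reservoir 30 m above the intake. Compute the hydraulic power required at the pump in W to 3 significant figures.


Approach: apply continuity + Darcy-Weisbach + hydraulic power, Q = A*v; hf = f*(L/D)*(v^2/(2g)); H = static + hf; P = rho*g*Q*H.
Step 1 — flow rate (continuity, Q = A*v):
  A = pi*(0.148/2)^2 = 0.017203 m^2
  Q = 0.017203 * 1.85 = 0.031826 m^3/s
Step 2 — friction head loss (Darcy-Weisbach):
  hf = 0.0253 * (288/0.148) * (1.85^2 / (2*9.81))
  hf = 8.5881 m
Step 3 — total head: H = 30 + 8.5881 = 38.588 m
Step 4 — hydraulic power (P = rho*g*Q*H):
  P = 1000 * 9.81 * 0.031826 * 38.588 = 12000 W
Therefore the hydraulic power required at the pump = 12000 W.


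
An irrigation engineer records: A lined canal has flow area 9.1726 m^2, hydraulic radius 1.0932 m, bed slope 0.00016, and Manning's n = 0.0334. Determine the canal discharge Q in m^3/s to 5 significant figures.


Approach: apply Manning's equation, Q = (1/n)*A*R^(2/3)*S^(1/2).
Q = (1/0.0334) * 9.1726 * 1.0932^(2/3) * 0.00016^(1/2) = 3.6864 m^3/s
Therefore the canal discharge Q = 3.6864 m^3/s.


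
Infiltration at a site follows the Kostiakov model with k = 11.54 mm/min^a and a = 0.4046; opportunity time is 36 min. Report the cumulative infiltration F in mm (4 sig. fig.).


Approach: apply the Kostiakov infiltration equation, F = k*t^a.
F = 11.54 * 36^0.4046 = 49.19 mm
Therefore the cumulative infiltration F = 49.19 mm.


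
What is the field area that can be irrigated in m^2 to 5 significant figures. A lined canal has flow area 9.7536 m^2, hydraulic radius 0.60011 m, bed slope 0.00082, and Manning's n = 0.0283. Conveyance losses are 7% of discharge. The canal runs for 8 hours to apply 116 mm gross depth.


Approach: apply Manning's equation with a conveyance and depth budget, Q = (1/n)*A*R^(2/3)*S^(1/2); Q_field = Q*(1-loss); Area = Q_field*t/(d/1000).
Step 1 — canal discharge (Manning's equation):
  Q = (1/0.0283) * 9.7536 * 0.60011^(2/3) * 0.00082^(1/2) = 7.021653 m^3/s
Step 2 — delivered flow: Q_field = 7.021653*(1 - 7/100) = 6.530137 m^3/s
Step 3 — volume delivered: V = 6.530137 * 8*3600 = 188067.9 m^3
Step 4 — area served: A = V / (depth/1000) = 188067.9 / 0.116 = 1621300 m^2
Therefore the field area that can be irrigated = 1621300 m^2.


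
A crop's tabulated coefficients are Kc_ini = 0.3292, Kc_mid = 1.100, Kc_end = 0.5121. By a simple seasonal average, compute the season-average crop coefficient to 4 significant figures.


Approach: apply a simple seasonal average, Kc_avg = (Kc_ini + Kc_mid + Kc_end)/3.
Kc_avg = (0.3292 + 1.100 + 0.5121)/3 = 0.6471
Therefore the season-average crop coefficient = 0.6471.


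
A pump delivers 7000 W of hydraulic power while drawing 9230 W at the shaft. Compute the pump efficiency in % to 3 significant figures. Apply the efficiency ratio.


Approach: apply the efficiency ratio, eta = (P_out/P_in)*100.
eta = (7000 / 9230) * 100 = 75.8 %
Therefore the pump efficiency = 75.8 %.


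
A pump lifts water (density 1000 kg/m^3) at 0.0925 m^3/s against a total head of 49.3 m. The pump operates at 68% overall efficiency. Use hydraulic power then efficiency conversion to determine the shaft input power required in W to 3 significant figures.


Approach: apply hydraulic power then efficiency conversion, P = rho*g*Q*H; P_in = P/eta.
Step 1 — hydraulic power (P = rho*g*Q*H):
  P = 1000 * 9.81 * 0.0925 * 49.3 = 44736 W
Step 2 — input power: P_in = P/eta = 44736 / 0.68 = 65800 W
Therefore the shaft input power required = 65800 W.


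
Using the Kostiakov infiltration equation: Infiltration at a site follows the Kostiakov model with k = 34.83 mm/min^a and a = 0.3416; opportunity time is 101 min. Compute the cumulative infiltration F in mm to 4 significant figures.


Approach: apply the Kostiakov infiltration equation, F = k*t^a.
F = 34.83 * 101^0.3416 = 168.5 mm
Therefore the cumulative infiltration F = 168.5 mm.


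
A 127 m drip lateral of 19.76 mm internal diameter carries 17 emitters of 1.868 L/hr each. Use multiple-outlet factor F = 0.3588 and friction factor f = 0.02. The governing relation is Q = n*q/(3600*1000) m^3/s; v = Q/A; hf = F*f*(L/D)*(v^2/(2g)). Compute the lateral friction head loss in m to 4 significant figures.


Q = 17*1.868/(3600*1000) = 8.82111e-06 m^3/s
A = pi*(19.76e-3/2)^2 = 3.06665e-04 m^2, so v = Q/A = 0.0287647 m/s
hf = 0.3588*0.02*(127/0.01976)*(0.0287647^2/(2*9.81)) = 0.001945 m
Therefore the lateral friction head loss = 0.001945 m.


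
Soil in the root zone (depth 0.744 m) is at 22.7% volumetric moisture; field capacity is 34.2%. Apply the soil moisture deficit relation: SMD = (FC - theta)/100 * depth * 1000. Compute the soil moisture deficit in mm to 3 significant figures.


SMD = (34.2 - 22.7)/100 * 0.744 * 1000 = 85.6 mm
Therefore the soil moisture deficit = 85.6 mm.


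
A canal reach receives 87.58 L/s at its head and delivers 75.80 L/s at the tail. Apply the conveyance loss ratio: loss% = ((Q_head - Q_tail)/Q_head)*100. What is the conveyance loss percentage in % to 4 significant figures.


loss = ((87.58 - 75.80)/87.58)*100 = 13.45 %
Therefore the conveyance loss percentage = 13.45 %.


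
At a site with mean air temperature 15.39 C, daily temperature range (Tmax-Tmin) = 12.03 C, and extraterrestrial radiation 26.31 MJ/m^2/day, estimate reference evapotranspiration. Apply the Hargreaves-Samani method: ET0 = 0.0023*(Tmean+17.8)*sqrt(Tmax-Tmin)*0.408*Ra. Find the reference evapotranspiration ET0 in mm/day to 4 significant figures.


ET0 = 0.0023*(15.39+17.8)*sqrt(12.03)*0.408*26.31 = 2.842 mm/day
Therefore the reference evapotranspiration ET0 = 2.842 mm/day.


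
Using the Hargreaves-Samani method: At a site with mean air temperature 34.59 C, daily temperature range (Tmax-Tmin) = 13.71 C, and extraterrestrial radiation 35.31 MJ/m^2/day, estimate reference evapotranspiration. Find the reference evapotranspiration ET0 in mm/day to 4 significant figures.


Approach: apply the Hargreaves-Samani method, ET0 = 0.0023*(Tmean+17.8)*sqrt(Tmax-Tmin)*0.408*Ra.
ET0 = 0.0023*(34.59+17.8)*sqrt(13.71)*0.408*35.31 = 6.428 mm/day
Therefore the reference evapotranspiration ET0 = 6.428 mm/day.


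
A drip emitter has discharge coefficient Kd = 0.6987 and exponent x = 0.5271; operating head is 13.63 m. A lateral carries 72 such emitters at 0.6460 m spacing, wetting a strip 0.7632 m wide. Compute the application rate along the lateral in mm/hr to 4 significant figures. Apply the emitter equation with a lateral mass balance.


Approach: apply the emitter equation with a lateral mass balance, q = Kd*h^x; Q = n*q; rate = Q/(n*spacing*width).
Step 1 — single emitter flow (q = Kd*h^x):
  q = 0.6987 * 13.63^0.5271 = 2.76875 L/hr
Step 2 — total lateral flow: Q = 72 * 2.76875 = 199.350 L/hr
Step 3 — wetted area: A = 72 * 0.6460 * 0.7632 = 35.4980 m^2
Step 4 — application rate: Q/A = 199.350/35.4980 = 5.616 mm/hr
Therefore the application rate along the lateral = 5.616 mm/hr.


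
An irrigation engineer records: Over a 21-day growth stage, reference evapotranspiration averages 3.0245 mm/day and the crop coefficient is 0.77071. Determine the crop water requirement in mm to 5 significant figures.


Approach: apply the crop water requirement relation, CWR = ET0 * Kc * days.
CWR = 3.0245 * 0.77071 * 21 = 48.951 mm
Therefore the crop water requirement = 48.951 mm.


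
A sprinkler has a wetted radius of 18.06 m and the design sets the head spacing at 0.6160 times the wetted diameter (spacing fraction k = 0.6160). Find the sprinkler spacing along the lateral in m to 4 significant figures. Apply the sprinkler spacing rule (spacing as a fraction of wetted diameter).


Approach: apply the sprinkler spacing rule (spacing as a fraction of wetted diameter), S = k*(2*R).
S = 0.6160 * (2 * 18.06) = 22.25 m
Therefore the sprinkler spacing along the lateral = 22.25 m.


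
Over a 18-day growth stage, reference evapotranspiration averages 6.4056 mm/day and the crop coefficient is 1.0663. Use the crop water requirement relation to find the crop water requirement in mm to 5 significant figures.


Approach: apply the crop water requirement relation, CWR = ET0 * Kc * days.
CWR = 6.4056 * 1.0663 * 18 = 122.95 mm
Therefore the crop water requirement = 122.95 mm.


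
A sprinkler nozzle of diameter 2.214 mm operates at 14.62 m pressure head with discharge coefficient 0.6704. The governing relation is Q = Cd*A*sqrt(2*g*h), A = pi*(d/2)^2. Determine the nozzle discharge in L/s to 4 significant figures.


A = pi*(2.214e-3/2)^2 = 3.84986e-06 m^2
Q = 0.6704 * 3.84986e-06 * sqrt(2*9.81*14.62) * 1000 = 0.04371 L/s
Therefore the nozzle discharge = 0.04371 L/s.


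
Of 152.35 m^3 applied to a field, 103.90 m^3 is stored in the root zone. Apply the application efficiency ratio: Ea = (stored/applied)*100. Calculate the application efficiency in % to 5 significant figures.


Ea = (103.90/152.35)*100 = 68.198 %
Therefore the application efficiency = 68.198 %.


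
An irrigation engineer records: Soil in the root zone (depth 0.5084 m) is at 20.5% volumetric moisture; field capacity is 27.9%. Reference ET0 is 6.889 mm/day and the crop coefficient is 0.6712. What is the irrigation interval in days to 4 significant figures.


Approach: apply soil-water budget scheduling, SMD = (FC-theta)/100*depth*1000; ETc = ET0*Kc; interval = SMD/ETc.
Step 1 — soil moisture deficit:
  SMD = (27.9 - 20.5)/100 * 0.5084 * 1000 = 37.6216 mm
Step 2 — daily crop ET (ETc = ET0*Kc):
  ETc = 6.889 * 0.6712 = 4.62390 mm/day
Step 3 — irrigation interval (SMD/ETc):
  interval = 37.6216 / 4.62390 = 8.136 days
Therefore the irrigation interval = 8.136 days.


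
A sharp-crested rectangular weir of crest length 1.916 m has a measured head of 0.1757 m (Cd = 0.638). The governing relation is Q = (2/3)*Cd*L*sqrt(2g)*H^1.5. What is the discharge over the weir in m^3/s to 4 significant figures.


Q = (2/3)*0.638*1.916*sqrt(2*9.81)*0.1757^1.5 = 0.2658 m^3/s
Therefore the discharge over the weir = 0.2658 m^3/s.


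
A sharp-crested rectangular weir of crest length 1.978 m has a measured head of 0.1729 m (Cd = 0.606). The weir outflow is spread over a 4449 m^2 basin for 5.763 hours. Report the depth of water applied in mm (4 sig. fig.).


Approach: apply the rectangular weir equation with a volume-to-depth conversion, Q = (2/3)*Cd*L*sqrt(2g)*H^1.5; d = Q*t/A * 1000.
Step 1 — weir discharge:
  Q = (2/3)*0.606*1.978*sqrt(2*9.81)*0.1729^1.5 = 0.254478 m^3/s
Step 2 — volume: V = 0.254478 * 5.763*3600 = 5279.60 m^3
Step 3 — depth: d = V/A * 1000 = 5279.60/4449 * 1000 = 1187 mm
Therefore the depth of water applied = 1187 mm.


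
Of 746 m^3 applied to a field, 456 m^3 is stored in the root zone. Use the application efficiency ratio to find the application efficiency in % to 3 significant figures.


Approach: apply the application efficiency ratio, Ea = (stored/applied)*100.
Ea = (456/746)*100 = 61.1 %
Therefore the application efficiency = 61.1 %.


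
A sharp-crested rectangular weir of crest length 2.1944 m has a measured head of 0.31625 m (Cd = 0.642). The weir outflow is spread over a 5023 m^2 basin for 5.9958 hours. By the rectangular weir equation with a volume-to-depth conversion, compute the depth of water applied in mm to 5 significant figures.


Approach: apply the rectangular weir equation with a volume-to-depth conversion, Q = (2/3)*Cd*L*sqrt(2g)*H^1.5; d = Q*t/A * 1000.
Step 1 — weir discharge:
  Q = (2/3)*0.642*2.1944*sqrt(2*9.81)*0.31625^1.5 = 0.7398691 m^3/s
Step 2 — volume: V = 0.7398691 * 5.9958*3600 = 15969.98 m^3
Step 3 — depth: d = V/A * 1000 = 15969.98/5023 * 1000 = 3179.4 mm
Therefore the depth of water applied = 3179.4 mm.


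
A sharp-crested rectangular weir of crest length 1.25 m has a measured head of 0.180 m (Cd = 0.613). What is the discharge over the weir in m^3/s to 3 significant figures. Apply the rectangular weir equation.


Approach: apply the rectangular weir equation, Q = (2/3)*Cd*L*sqrt(2g)*H^1.5.
Q = (2/3)*0.613*1.25*sqrt(2*9.81)*0.180^1.5 = 0.173 m^3/s
Therefore the discharge over the weir = 0.173 m^3/s.


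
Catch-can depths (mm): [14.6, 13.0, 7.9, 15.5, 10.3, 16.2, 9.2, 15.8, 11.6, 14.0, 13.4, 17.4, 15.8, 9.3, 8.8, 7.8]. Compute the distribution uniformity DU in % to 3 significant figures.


Approach: apply the low-quarter distribution uniformity, DU = (mean of lowest quarter of readings / overall mean)*100.
sorted lowest 4 of 16: [7.8, 7.9, 8.8, 9.2] -> mean = 8.4250 mm
overall mean = 12.537 mm
DU = (8.4250/12.537)*100 = 67.2 %
Therefore the distribution uniformity DU = 67.2 %.


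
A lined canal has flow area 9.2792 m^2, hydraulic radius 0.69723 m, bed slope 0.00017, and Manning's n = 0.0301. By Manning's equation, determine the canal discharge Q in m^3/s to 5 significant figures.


Approach: apply Manning's equation, Q = (1/n)*A*R^(2/3)*S^(1/2).
Q = (1/0.0301) * 9.2792 * 0.69723^(2/3) * 0.00017^(1/2) = 3.1605 m^3/s
Therefore the canal discharge Q = 3.1605 m^3/s.


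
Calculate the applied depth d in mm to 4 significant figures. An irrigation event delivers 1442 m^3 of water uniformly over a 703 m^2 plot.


Approach: apply depth from volume over area, d = (V/A)*1000.
d = (1442 / 703) * 1000 = 2051 mm
Therefore the applied depth d = 2051 mm.


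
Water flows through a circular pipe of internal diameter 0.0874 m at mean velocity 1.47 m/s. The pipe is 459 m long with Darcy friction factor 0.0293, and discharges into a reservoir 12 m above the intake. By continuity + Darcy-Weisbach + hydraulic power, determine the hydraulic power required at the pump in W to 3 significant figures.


Approach: apply continuity + Darcy-Weisbach + hydraulic power, Q = A*v; hf = f*(L/D)*(v^2/(2g)); H = static + hf; P = rho*g*Q*H.
Step 1 — flow rate (continuity, Q = A*v):
  A = pi*(0.0874/2)^2 = 0.0059995 m^2
  Q = 0.0059995 * 1.47 = 0.0088192 m^3/s
Step 2 — friction head loss (Darcy-Weisbach):
  hf = 0.0293 * (459/0.0874) * (1.47^2 / (2*9.81))
  hf = 16.947 m
Step 3 — total head: H = 12 + 16.947 = 28.947 m
Step 4 — hydraulic power (P = rho*g*Q*H):
  P = 1000 * 9.81 * 0.0088192 * 28.947 = 2500 W
Therefore the hydraulic power required at the pump = 2500 W.


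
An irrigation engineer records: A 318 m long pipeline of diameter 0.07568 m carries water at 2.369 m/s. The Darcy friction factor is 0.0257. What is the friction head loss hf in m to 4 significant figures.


Approach: apply the Darcy-Weisbach equation, hf = f*(L/D)*(v^2/(2g)).
hf = 0.0257 * (318/0.07568) * (2.369^2 / (2*9.81))
hf = 30.89 m
Therefore the friction head loss hf = 30.89 m.


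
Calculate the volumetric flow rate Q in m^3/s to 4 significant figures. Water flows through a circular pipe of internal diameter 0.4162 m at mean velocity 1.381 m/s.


Approach: apply the continuity equation for pipe flow, Q = A * v with A = pi*(D/2)^2.
A = pi*(0.4162/2)^2 = 0.136049 m^2
Q = 0.136049 * 1.381 = 0.1879 m^3/s
Therefore the volumetric flow rate Q = 0.1879 m^3/s.


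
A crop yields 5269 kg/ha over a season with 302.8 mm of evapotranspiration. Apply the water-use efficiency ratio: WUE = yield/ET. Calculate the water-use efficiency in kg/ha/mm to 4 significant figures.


WUE = 5269 / 302.8 = 17.40 kg/ha/mm
Therefore the water-use efficiency = 17.40 kg/ha/mm.


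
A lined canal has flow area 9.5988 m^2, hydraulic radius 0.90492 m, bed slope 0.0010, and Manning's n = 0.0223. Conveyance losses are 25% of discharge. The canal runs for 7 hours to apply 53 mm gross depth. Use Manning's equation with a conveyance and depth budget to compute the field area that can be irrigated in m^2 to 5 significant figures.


Approach: apply Manning's equation with a conveyance and depth budget, Q = (1/n)*A*R^(2/3)*S^(1/2); Q_field = Q*(1-loss); Area = Q_field*t/(d/1000).
Step 1 — canal discharge (Manning's equation):
  Q = (1/0.0223) * 9.5988 * 0.90492^(2/3) * 0.0010^(1/2) = 12.73461 m^3/s
Step 2 — delivered flow: Q_field = 12.73461*(1 - 25/100) = 9.550955 m^3/s
Step 3 — volume delivered: V = 9.550955 * 7*3600 = 240684.1 m^3
Step 4 — area served: A = V / (depth/1000) = 240684.1 / 0.053 = 4541200 m^2
Therefore the field area that can be irrigated = 4541200 m^2.


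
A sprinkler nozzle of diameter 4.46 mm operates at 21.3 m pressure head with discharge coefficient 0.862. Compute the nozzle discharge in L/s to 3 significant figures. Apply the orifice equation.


Approach: apply the orifice equation, Q = Cd*A*sqrt(2*g*h), A = pi*(d/2)^2.
A = pi*(4.46e-3/2)^2 = 1.5623e-05 m^2
Q = 0.862 * 1.5623e-05 * sqrt(2*9.81*21.3) * 1000 = 0.275 L/s
Therefore the nozzle discharge = 0.275 L/s.


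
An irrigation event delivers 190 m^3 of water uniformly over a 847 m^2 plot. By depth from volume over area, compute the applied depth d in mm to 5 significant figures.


Approach: apply depth from volume over area, d = (V/A)*1000.
d = (190 / 847) * 1000 = 224.32 mm
Therefore the applied depth d = 224.32 mm.
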